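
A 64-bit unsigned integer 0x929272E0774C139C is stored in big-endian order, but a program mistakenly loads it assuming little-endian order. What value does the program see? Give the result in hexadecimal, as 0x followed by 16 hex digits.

0x9C134C77E0729292

Stored big-endian, the bytes at ascending addresses are 92 92 72 E0 77 4C 13 9C.
Read back as little-endian, the first byte is least significant, giving 0x9C134C77E0729292.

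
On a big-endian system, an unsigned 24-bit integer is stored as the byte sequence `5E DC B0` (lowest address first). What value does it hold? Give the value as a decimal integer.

6216880

Big-endian stores the most-significant byte at the lowest address.
The bytes are already most-significant first: 0x5EDCB0.
0x5EDCB0 = 6216880.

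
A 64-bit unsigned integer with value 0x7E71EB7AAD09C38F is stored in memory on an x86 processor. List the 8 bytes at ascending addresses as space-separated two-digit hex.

8F C3 09 AD 7A EB 71 7E

Split into bytes (most-significant first): 7E 71 EB 7A AD 09 C3 8F.
Little-endian: lowest address holds the least-significant byte.
So at ascending addresses the bytes are 8F C3 09 AD 7A EB 71 7E.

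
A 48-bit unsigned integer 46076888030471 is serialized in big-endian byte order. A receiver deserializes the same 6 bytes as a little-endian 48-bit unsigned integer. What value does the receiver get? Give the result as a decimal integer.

46076888030471 in 48-bit hexadecimal is 0x29E81C8B1D07.
Stored big-endian, the bytes at ascending addresses are 29 E8 1C 8B 1D 07.
Read back as little-endian, the first byte is least significant, giving 0x071D8B1CE829.
0x071D8B1CE829 = 7823469373481.

7823469373481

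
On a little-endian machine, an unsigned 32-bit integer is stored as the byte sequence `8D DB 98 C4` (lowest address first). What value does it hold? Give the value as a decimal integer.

3298352013

Little-endian: lowest address holds the least-significant byte.
Reassemble most-significant byte first: C4 98 DB 8D → 0xC498DB8D.
0xC498DB8D = 3298352013.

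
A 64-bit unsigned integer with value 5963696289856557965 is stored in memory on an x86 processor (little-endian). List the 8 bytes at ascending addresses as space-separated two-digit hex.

8D 13 37 B9 2D 4E C3 52

5963696289856557965 in hexadecimal, padded to 64 bits, is 0x52C34E2DB937138D.
Split into bytes (most-significant first): 52 C3 4E 2D B9 37 13 8D.
Little-endian: lowest address holds the least-significant byte.
So at ascending addresses the bytes are 8D 13 37 B9 2D 4E C3 52.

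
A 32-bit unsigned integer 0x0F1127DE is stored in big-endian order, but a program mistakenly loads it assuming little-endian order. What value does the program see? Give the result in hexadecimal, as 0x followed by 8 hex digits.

Stored big-endian, the bytes at ascending addresses are 0F 11 27 DE.
Read back as little-endian, the first byte is least significant, giving 0xDE27110F.

0xDE27110F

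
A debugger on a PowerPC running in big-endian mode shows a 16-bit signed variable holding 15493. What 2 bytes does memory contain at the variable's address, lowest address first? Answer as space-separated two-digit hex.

3C 85

15493 in hexadecimal, padded to 16 bits, is 0x3C85.
Split into bytes (most-significant first): 3C 85.
Big-endian: lowest address holds the most-significant byte.
So the memory order matches the most-significant-first order: 3C 85.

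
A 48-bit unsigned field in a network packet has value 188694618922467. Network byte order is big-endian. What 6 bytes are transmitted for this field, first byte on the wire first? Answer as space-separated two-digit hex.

AB 9D E3 BB 5D E3

188694618922467 in hexadecimal, padded to 48 bits, is 0xAB9DE3BB5DE3.
Split into bytes (most-significant first): AB 9D E3 BB 5D E3.
Big-endian stores the most-significant byte at the lowest address.
So the memory order matches the most-significant-first order: AB 9D E3 BB 5D E3.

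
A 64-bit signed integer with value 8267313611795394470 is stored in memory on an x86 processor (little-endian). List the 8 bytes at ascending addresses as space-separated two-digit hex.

8267313611795394470 in hexadecimal, padded to 64 bits, is 0x72BB65ED85D0EFA6.
Split into bytes (most-significant first): 72 BB 65 ED 85 D0 EF A6.
Little-endian stores the least-significant byte at the lowest address.
So at ascending addresses the bytes are A6 EF D0 85 ED 65 BB 72.

A6 EF D0 85 ED 65 BB 72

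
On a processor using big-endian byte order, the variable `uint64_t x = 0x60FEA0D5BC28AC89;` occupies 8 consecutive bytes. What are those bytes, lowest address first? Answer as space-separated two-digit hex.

60 FE A0 D5 BC 28 AC 89

Split into bytes (most-significant first): 60 FE A0 D5 BC 28 AC 89.
In big-endian order the high byte comes first in memory.
So the memory order matches the most-significant-first order: 60 FE A0 D5 BC 28 AC 89.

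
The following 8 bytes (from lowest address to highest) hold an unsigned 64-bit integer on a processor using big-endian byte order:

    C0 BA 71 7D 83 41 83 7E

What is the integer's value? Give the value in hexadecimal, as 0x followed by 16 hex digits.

0xC0BA717D8341837E

Big-endian: lowest address holds the most-significant byte.
The bytes are already most-significant first: 0xC0BA717D8341837E.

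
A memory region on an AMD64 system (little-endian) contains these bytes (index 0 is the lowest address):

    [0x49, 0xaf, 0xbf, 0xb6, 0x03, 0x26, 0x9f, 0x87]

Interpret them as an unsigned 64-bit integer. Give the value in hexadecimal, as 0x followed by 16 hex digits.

Little-endian: lowest address holds the least-significant byte.
Reassemble most-significant byte first: 87 9F 26 03 B6 BF AF 49 → 0x879F2603B6BFAF49.

0x879F2603B6BFAF49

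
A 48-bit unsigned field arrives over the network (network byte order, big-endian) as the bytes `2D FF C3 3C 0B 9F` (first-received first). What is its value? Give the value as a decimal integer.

Big-endian: lowest address holds the most-significant byte.
The bytes are already most-significant first: 0x2DFFC33C0B9F.
0x2DFFC33C0B9F = 50576515402655.

50576515402655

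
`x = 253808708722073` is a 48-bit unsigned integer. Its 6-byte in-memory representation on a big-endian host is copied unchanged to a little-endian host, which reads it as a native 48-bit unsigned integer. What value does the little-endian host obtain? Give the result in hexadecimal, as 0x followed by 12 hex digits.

253808708722073 in 48-bit hexadecimal is 0xE6D671EC9D99.
Stored big-endian, the bytes at ascending addresses are E6 D6 71 EC 9D 99.
Read back as little-endian, the first byte is least significant, giving 0x999DEC71D6E6.

0x999DEC71D6E6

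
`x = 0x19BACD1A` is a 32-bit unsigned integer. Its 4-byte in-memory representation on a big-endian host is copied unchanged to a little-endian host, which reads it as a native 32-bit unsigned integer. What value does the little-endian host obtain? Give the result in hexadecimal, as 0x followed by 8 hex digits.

0x1ACDBA19

Stored big-endian, the bytes at ascending addresses are 19 BA CD 1A.
Read back as little-endian, the first byte is least significant, giving 0x1ACDBA19.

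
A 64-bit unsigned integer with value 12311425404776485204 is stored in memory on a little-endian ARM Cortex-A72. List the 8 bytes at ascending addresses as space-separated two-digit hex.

54 11 6C 4A 2D F8 DA AA

12311425404776485204 in hexadecimal, padded to 64 bits, is 0xAADAF82D4A6C1154.
Split into bytes (most-significant first): AA DA F8 2D 4A 6C 11 54.
Little-endian: lowest address holds the least-significant byte.
So at ascending addresses the bytes are 54 11 6C 4A 2D F8 DA AA.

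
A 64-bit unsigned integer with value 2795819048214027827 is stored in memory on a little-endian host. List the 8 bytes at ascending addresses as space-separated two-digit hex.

33 5E 11 89 9C BE CC 26

2795819048214027827 in hexadecimal, padded to 64 bits, is 0x26CCBE9C89115E33.
Split into bytes (most-significant first): 26 CC BE 9C 89 11 5E 33.
Little-endian stores the least-significant byte at the lowest address.
So at ascending addresses the bytes are 33 5E 11 89 9C BE CC 26.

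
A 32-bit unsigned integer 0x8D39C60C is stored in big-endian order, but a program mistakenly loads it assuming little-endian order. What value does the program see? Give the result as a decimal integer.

214317453

Stored big-endian, the bytes at ascending addresses are 8D 39 C6 0C.
Read back as little-endian, the first byte is least significant, giving 0x0CC6398D.
0x0CC6398D = 214317453.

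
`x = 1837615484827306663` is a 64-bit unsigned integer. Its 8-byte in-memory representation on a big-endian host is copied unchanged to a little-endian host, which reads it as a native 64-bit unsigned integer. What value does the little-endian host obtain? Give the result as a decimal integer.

12072711471466119193

1837615484827306663 in 64-bit hexadecimal is 0x1980858C1EE38AA7.
Stored big-endian, the bytes at ascending addresses are 19 80 85 8C 1E E3 8A A7.
Read back as little-endian, the first byte is least significant, giving 0xA78AE31E8C858019.
0xA78AE31E8C858019 = 12072711471466119193.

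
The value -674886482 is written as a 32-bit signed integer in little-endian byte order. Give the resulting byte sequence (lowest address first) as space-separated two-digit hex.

Two's complement of -674886482 in 32 bits: 674886482 = 0x2839F352; invert → 0xD7C60CAD; add 1 → 0xD7C60CAE.
Split into bytes (most-significant first): D7 C6 0C AE.
Little-endian: lowest address holds the least-significant byte.
So at ascending addresses the bytes are AE 0C C6 D7.

AE 0C C6 D7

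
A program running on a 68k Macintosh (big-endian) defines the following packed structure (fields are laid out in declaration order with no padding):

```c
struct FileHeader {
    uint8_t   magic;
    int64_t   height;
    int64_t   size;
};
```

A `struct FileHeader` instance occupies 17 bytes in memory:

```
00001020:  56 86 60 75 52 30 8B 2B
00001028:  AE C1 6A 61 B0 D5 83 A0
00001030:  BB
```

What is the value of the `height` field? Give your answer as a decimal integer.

`height` follows `magic` (1 byte), so it starts at byte offset 1 and occupies 8 bytes.
Bytes at offsets 1..8: 86 60 75 52 30 8B 2B AE.
In big-endian order the high byte comes first in memory.
The bytes are already most-significant first: 0x86607552308B2BAE.
Top bit is set, so as a signed 64-bit value this is 0x86607552308B2BAE − 2^64 = -8763875879000790098.

-8763875879000790098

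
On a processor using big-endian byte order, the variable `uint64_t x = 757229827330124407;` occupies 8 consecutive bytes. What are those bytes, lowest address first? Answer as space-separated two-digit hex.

0A 82 38 84 17 57 AA 77

757229827330124407 in hexadecimal, padded to 64 bits, is 0x0A8238841757AA77.
Split into bytes (most-significant first): 0A 82 38 84 17 57 AA 77.
In big-endian order the high byte comes first in memory.
So the memory order matches the most-significant-first order: 0A 82 38 84 17 57 AA 77.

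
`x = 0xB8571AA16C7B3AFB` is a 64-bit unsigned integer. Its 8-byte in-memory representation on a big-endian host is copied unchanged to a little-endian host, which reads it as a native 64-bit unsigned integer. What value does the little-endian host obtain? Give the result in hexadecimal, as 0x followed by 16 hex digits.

0xFB3A7B6CA11A57B8

Stored big-endian, the bytes at ascending addresses are B8 57 1A A1 6C 7B 3A FB.
Read back as little-endian, the first byte is least significant, giving 0xFB3A7B6CA11A57B8.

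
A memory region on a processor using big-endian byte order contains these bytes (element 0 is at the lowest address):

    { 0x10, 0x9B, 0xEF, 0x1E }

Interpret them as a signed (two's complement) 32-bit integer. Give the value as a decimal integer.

278654750

Big-endian stores the most-significant byte at the lowest address.
The bytes are already most-significant first: 0x109BEF1E.
0x109BEF1E = 278654750.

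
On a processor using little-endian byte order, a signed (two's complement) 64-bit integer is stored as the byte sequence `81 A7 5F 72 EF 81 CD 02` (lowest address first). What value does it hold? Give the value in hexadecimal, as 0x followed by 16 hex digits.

0x02CD81EF725FA781

In little-endian order the low byte comes first in memory.
Reassemble most-significant byte first: 02 CD 81 EF 72 5F A7 81 → 0x02CD81EF725FA781.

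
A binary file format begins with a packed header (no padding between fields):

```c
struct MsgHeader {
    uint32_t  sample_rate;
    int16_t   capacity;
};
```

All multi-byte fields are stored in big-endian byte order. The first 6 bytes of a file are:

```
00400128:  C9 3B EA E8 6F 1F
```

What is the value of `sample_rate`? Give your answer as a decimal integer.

3376147176

`sample_rate` is the first field, at byte offset 0, occupying 4 bytes.
Bytes at offsets 0..3: C9 3B EA E8.
In big-endian order the high byte comes first in memory.
The bytes are already most-significant first: 0xC93BEAE8.
0xC93BEAE8 = 3376147176.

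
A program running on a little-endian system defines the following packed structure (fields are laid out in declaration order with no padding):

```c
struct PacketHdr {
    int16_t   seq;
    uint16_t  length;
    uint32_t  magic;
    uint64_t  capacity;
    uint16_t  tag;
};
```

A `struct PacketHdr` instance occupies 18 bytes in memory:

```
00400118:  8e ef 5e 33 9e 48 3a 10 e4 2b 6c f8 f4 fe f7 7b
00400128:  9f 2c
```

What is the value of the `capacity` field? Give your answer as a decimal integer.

8932888714005982180

`capacity` follows `seq` (2 B), `length` (2 B), `magic` (4 B), so it starts at offset 2 + 2 + 4 = 8 and occupies 8 bytes.
Bytes at offsets 8..15: E4 2B 6C F8 F4 FE F7 7B.
In little-endian order the low byte comes first in memory.
Reassemble most-significant byte first: 7B F7 FE F4 F8 6C 2B E4 → 0x7BF7FEF4F86C2BE4.
0x7BF7FEF4F86C2BE4 = 8932888714005982180.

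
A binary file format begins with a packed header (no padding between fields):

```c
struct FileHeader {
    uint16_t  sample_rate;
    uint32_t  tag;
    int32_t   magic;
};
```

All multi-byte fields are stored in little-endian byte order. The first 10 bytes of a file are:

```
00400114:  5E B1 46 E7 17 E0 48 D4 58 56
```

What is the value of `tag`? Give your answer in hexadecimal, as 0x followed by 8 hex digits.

0xE017E746

`tag` follows `sample_rate` (2 bytes), so it starts at byte offset 2 and occupies 4 bytes.
Bytes at offsets 2..5: 46 E7 17 E0.
In little-endian order the low byte comes first in memory.
Reassemble most-significant byte first: E0 17 E7 46 → 0xE017E746.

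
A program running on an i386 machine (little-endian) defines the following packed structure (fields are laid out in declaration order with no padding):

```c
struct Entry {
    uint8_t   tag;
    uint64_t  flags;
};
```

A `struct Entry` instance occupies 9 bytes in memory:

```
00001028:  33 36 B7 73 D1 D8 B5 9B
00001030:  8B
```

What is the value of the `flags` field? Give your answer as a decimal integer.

10059834135493719862

`flags` follows `tag` (1 byte), so it starts at byte offset 1 and occupies 8 bytes.
Bytes at offsets 1..8: 36 B7 73 D1 D8 B5 9B 8B.
Little-endian stores the least-significant byte at the lowest address.
Reassemble most-significant byte first: 8B 9B B5 D8 D1 73 B7 36 → 0x8B9BB5D8D173B736.
0x8B9BB5D8D173B736 = 10059834135493719862.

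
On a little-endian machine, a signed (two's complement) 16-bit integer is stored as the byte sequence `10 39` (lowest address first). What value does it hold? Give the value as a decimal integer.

Little-endian stores the least-significant byte at the lowest address.
Reassemble most-significant byte first: 39 10 → 0x3910.
0x3910 = 14608.

14608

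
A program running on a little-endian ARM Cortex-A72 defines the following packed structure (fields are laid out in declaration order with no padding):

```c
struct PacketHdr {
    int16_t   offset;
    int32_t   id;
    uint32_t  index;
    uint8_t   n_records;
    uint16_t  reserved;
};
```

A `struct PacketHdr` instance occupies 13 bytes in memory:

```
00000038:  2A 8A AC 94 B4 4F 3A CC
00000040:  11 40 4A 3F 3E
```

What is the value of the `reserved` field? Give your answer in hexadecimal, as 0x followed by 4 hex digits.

`reserved` follows `offset` (2 B), `id` (4 B), `index` (4 B), `n_records` (1 B), so it starts at offset 2 + 4 + 4 + 1 = 11 and occupies 2 bytes.
Bytes at offsets 11..12: 3F 3E.
Little-endian stores the least-significant byte at the lowest address.
Reassemble most-significant byte first: 3E 3F → 0x3E3F.

0x3E3F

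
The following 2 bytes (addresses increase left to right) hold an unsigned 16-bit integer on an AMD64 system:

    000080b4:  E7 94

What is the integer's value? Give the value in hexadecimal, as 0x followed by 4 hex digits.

Little-endian stores the least-significant byte at the lowest address.
Reassemble most-significant byte first: 94 E7 → 0x94E7.

0x94E7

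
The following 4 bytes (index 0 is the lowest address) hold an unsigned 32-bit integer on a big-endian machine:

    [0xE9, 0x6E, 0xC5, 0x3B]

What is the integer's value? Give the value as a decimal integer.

3916350779

In big-endian order the high byte comes first in memory.
The bytes are already most-significant first: 0xE96EC53B.
0xE96EC53B = 3916350779.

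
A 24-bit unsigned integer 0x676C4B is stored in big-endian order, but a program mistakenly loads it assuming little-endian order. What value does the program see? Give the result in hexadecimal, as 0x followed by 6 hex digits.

Stored big-endian, the bytes at ascending addresses are 67 6C 4B.
Read back as little-endian, the first byte is least significant, giving 0x4B6C67.

0x4B6C67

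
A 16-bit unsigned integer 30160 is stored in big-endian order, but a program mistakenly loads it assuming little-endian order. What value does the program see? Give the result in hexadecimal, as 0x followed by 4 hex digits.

30160 in 16-bit hexadecimal is 0x75D0.
Stored big-endian, the bytes at ascending addresses are 75 D0.
Read back as little-endian, the first byte is least significant, giving 0xD075.

0xD075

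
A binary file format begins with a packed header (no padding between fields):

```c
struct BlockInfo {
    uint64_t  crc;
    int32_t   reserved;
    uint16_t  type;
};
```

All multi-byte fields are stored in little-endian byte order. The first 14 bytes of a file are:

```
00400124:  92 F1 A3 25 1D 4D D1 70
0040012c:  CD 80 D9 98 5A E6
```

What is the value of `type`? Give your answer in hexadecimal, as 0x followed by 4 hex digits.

`type` follows `crc` (8 B), `reserved` (4 B), so it starts at offset 8 + 4 = 12 and occupies 2 bytes.
Bytes at offsets 12..13: 5A E6.
Little-endian stores the least-significant byte at the lowest address.
Reassemble most-significant byte first: E6 5A → 0xE65A.

0xE65A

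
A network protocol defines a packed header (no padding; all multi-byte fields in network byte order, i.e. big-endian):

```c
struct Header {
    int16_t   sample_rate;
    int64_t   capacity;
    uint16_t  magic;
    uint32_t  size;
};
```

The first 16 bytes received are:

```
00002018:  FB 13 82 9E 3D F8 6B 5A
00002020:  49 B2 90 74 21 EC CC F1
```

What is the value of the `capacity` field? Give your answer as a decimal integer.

`capacity` follows `sample_rate` (2 bytes), so it starts at byte offset 2 and occupies 8 bytes.
Bytes at offsets 2..9: 82 9E 3D F8 6B 5A 49 B2.
Big-endian stores the most-significant byte at the lowest address.
The bytes are already most-significant first: 0x829E3DF86B5A49B2.
Top bit is set, so as a signed 64-bit value this is 0x829E3DF86B5A49B2 − 2^64 = -9034715665296373326.

-9034715665296373326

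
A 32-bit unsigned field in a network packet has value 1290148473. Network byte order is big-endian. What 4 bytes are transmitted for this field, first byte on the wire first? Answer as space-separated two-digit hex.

4C E6 1A 79

1290148473 in hexadecimal, padded to 32 bits, is 0x4CE61A79.
Split into bytes (most-significant first): 4C E6 1A 79.
Big-endian: lowest address holds the most-significant byte.
So the memory order matches the most-significant-first order: 4C E6 1A 79.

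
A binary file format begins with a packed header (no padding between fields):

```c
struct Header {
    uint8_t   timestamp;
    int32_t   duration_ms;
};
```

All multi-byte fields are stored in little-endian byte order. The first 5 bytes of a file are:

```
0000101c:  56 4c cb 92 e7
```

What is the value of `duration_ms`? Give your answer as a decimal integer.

`duration_ms` follows `timestamp` (1 byte), so it starts at byte offset 1 and occupies 4 bytes.
Bytes at offsets 1..4: 4C CB 92 E7.
Little-endian: lowest address holds the least-significant byte.
Reassemble most-significant byte first: E7 92 CB 4C → 0xE792CB4C.
Top bit is set, so as a signed 32-bit value this is 0xE792CB4C − 2^32 = -409810100.

-409810100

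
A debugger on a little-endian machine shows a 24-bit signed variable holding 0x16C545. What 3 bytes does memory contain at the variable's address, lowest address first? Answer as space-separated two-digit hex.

45 C5 16

Split into bytes (most-significant first): 16 C5 45.
Little-endian stores the least-significant byte at the lowest address.
So at ascending addresses the bytes are 45 C5 16.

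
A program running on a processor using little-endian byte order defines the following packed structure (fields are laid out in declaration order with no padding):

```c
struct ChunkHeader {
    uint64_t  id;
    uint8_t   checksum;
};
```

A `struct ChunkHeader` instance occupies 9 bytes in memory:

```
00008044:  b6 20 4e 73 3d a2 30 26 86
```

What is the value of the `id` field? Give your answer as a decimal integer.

2751877757134577846

`id` is the first field, at byte offset 0, occupying 8 bytes.
Bytes at offsets 0..7: B6 20 4E 73 3D A2 30 26.
Little-endian stores the least-significant byte at the lowest address.
Reassemble most-significant byte first: 26 30 A2 3D 73 4E 20 B6 → 0x2630A23D734E20B6.
0x2630A23D734E20B6 = 2751877757134577846.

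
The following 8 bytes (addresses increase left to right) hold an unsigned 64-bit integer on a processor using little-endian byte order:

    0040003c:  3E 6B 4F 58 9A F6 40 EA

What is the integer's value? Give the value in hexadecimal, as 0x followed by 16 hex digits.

0xEA40F69A584F6B3E

Little-endian: lowest address holds the least-significant byte.
Reassemble most-significant byte first: EA 40 F6 9A 58 4F 6B 3E → 0xEA40F69A584F6B3E.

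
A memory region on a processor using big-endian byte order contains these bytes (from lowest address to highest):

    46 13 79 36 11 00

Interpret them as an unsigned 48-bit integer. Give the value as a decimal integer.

77049451909376

Big-endian: lowest address holds the most-significant byte.
The bytes are already most-significant first: 0x461379361100.
0x461379361100 = 77049451909376.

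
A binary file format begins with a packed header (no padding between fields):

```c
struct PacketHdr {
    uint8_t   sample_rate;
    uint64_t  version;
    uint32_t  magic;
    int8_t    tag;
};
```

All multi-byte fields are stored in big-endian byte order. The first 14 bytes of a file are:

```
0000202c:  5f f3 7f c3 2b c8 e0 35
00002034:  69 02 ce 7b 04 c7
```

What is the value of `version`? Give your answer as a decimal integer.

`version` follows `sample_rate` (1 byte), so it starts at byte offset 1 and occupies 8 bytes.
Bytes at offsets 1..8: F3 7F C3 2B C8 E0 35 69.
Big-endian: lowest address holds the most-significant byte.
The bytes are already most-significant first: 0xF37FC32BC8E03569.
0xF37FC32BC8E03569 = 17545957266079888745.

17545957266079888745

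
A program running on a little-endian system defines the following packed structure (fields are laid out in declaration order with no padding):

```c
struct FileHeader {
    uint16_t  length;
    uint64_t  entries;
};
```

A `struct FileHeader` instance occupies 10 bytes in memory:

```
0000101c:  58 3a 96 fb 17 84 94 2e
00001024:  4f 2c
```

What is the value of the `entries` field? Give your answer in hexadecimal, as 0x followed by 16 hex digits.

`entries` follows `length` (2 bytes), so it starts at byte offset 2 and occupies 8 bytes.
Bytes at offsets 2..9: 96 FB 17 84 94 2E 4F 2C.
Little-endian stores the least-significant byte at the lowest address.
Reassemble most-significant byte first: 2C 4F 2E 94 84 17 FB 96 → 0x2C4F2E948417FB96.

0x2C4F2E948417FB96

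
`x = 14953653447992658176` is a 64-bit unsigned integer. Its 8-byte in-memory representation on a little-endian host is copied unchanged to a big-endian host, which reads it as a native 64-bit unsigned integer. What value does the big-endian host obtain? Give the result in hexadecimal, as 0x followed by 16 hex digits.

14953653447992658176 in 64-bit hexadecimal is 0xCF860C9545E5C900.
Stored little-endian, the bytes at ascending addresses are 00 C9 E5 45 95 0C 86 CF.
Read back as big-endian, the last byte is least significant, giving 0x00C9E545950C86CF.

0x00C9E545950C86CF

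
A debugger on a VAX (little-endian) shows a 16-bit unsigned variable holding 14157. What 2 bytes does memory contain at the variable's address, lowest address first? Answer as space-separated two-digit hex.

4D 37

14157 in hexadecimal, padded to 16 bits, is 0x374D.
Split into bytes (most-significant first): 37 4D.
In little-endian order the low byte comes first in memory.
So at ascending addresses the bytes are 4D 37.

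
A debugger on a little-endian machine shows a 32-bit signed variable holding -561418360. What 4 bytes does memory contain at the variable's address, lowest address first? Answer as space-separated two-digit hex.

88 6F 89 DE

Two's complement of -561418360 in 32 bits: 561418360 = 0x21769078; invert → 0xDE896F87; add 1 → 0xDE896F88.
Split into bytes (most-significant first): DE 89 6F 88.
In little-endian order the low byte comes first in memory.
So at ascending addresses the bytes are 88 6F 89 DE.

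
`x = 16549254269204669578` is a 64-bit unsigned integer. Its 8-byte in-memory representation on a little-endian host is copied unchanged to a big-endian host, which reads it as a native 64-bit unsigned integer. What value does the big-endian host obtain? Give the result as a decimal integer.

9990267640779877093

16549254269204669578 in 64-bit hexadecimal is 0xE5AAC3137D8FA48A.
Stored little-endian, the bytes at ascending addresses are 8A A4 8F 7D 13 C3 AA E5.
Read back as big-endian, the last byte is least significant, giving 0x8AA48F7D13C3AAE5.
0x8AA48F7D13C3AAE5 = 9990267640779877093.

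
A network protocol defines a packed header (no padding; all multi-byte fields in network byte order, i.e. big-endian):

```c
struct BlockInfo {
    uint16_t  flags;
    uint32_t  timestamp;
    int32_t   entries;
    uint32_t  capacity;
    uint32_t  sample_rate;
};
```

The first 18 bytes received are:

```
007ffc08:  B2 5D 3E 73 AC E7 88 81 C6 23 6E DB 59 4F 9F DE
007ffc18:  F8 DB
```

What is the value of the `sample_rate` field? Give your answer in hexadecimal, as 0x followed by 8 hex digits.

`sample_rate` follows `flags` (2 B), `timestamp` (4 B), `entries` (4 B), `capacity` (4 B), so it starts at offset 2 + 4 + 4 + 4 = 14 and occupies 4 bytes.
Bytes at offsets 14..17: 9F DE F8 DB.
In big-endian order the high byte comes first in memory.
The bytes are already most-significant first: 0x9FDEF8DB.

0x9FDEF8DB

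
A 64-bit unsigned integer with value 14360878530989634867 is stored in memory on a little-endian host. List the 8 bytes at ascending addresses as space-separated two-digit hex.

14360878530989634867 in hexadecimal, padded to 64 bits, is 0xC74C16EFCE2BB533.
Split into bytes (most-significant first): C7 4C 16 EF CE 2B B5 33.
Little-endian stores the least-significant byte at the lowest address.
So at ascending addresses the bytes are 33 B5 2B CE EF 16 4C C7.

33 B5 2B CE EF 16 4C C7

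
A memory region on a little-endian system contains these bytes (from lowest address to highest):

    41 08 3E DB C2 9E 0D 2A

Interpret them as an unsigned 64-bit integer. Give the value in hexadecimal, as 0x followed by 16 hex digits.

0x2A0D9EC2DB3E0841

In little-endian order the low byte comes first in memory.
Reassemble most-significant byte first: 2A 0D 9E C2 DB 3E 08 41 → 0x2A0D9EC2DB3E0841.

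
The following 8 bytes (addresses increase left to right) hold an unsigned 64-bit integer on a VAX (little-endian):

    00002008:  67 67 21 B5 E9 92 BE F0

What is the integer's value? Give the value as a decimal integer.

17347464347141629799

Little-endian stores the least-significant byte at the lowest address.
Reassemble most-significant byte first: F0 BE 92 E9 B5 21 67 67 → 0xF0BE92E9B5216767.
0xF0BE92E9B5216767 = 17347464347141629799.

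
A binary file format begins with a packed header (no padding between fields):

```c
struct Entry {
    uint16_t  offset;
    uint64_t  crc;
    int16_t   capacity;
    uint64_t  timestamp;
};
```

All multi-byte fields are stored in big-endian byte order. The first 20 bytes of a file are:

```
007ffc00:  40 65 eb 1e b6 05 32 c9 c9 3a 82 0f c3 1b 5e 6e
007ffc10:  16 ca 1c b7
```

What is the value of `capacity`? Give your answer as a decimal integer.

`capacity` follows `offset` (2 B), `crc` (8 B), so it starts at offset 2 + 8 = 10 and occupies 2 bytes.
Bytes at offsets 10..11: 82 0F.
Big-endian stores the most-significant byte at the lowest address.
The bytes are already most-significant first: 0x820F.
Top bit is set, so as a signed 16-bit value this is 0x820F − 2^16 = -32241.

-32241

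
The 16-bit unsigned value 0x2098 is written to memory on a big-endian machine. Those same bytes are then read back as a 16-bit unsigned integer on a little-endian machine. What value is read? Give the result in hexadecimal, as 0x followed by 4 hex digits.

Stored big-endian, the bytes at ascending addresses are 20 98.
Read back as little-endian, the first byte is least significant, giving 0x9820.

0x9820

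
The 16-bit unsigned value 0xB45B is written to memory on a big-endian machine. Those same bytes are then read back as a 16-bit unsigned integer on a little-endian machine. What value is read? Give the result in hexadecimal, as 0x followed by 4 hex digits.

Stored big-endian, the bytes at ascending addresses are B4 5B.
Read back as little-endian, the first byte is least significant, giving 0x5BB4.

0x5BB4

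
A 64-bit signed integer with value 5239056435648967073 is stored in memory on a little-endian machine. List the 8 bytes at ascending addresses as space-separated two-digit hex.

5239056435648967073 in hexadecimal, padded to 64 bits, is 0x48B4DE120D14B1A1.
Split into bytes (most-significant first): 48 B4 DE 12 0D 14 B1 A1.
In little-endian order the low byte comes first in memory.
So at ascending addresses the bytes are A1 B1 14 0D 12 DE B4 48.

A1 B1 14 0D 12 DE B4 48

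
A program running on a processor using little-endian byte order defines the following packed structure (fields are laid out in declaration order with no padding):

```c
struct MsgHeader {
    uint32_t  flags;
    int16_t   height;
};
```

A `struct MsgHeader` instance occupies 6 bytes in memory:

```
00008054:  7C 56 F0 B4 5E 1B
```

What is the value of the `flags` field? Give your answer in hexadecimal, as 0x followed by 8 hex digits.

`flags` is the first field, at byte offset 0, occupying 4 bytes.
Bytes at offsets 0..3: 7C 56 F0 B4.
Little-endian: lowest address holds the least-significant byte.
Reassemble most-significant byte first: B4 F0 56 7C → 0xB4F0567C.

0xB4F0567C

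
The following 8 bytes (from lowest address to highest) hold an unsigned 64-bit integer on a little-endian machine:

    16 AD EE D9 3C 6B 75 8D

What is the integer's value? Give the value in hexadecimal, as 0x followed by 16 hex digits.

0x8D756B3CD9EEAD16

In little-endian order the low byte comes first in memory.
Reassemble most-significant byte first: 8D 75 6B 3C D9 EE AD 16 → 0x8D756B3CD9EEAD16.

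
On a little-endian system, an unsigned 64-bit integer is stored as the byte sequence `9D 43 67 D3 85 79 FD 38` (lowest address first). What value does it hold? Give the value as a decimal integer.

4106572050916131741

Little-endian stores the least-significant byte at the lowest address.
Reassemble most-significant byte first: 38 FD 79 85 D3 67 43 9D → 0x38FD7985D367439D.
0x38FD7985D367439D = 4106572050916131741.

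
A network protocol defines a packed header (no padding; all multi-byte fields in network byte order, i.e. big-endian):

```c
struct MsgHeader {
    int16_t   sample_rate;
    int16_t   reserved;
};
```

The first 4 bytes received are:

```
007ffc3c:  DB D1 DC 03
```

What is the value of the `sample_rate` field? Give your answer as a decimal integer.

-9263

`sample_rate` is the first field, at byte offset 0, occupying 2 bytes.
Bytes at offsets 0..1: DB D1.
Big-endian: lowest address holds the most-significant byte.
The bytes are already most-significant first: 0xDBD1.
Top bit is set, so as a signed 16-bit value this is 0xDBD1 − 2^16 = -9263.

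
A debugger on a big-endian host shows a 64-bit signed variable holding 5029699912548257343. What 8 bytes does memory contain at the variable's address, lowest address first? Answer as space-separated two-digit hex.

5029699912548257343 in hexadecimal, padded to 64 bits, is 0x45CD156C06408E3F.
Split into bytes (most-significant first): 45 CD 15 6C 06 40 8E 3F.
Big-endian stores the most-significant byte at the lowest address.
So the memory order matches the most-significant-first order: 45 CD 15 6C 06 40 8E 3F.

45 CD 15 6C 06 40 8E 3F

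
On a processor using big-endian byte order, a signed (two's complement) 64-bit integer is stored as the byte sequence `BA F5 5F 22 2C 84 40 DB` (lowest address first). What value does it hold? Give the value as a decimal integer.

In big-endian order the high byte comes first in memory.
The bytes are already most-significant first: 0xBAF55F222C8440DB.
Top bit is set, so as a signed 64-bit value this is 0xBAF55F222C8440DB − 2^64 = -4974965612980453157.

-4974965612980453157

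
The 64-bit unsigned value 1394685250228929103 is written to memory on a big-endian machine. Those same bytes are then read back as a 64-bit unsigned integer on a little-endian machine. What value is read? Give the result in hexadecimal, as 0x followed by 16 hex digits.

0x4F425F81D8EA5A13

1394685250228929103 in 64-bit hexadecimal is 0x135AEAD8815F424F.
Stored big-endian, the bytes at ascending addresses are 13 5A EA D8 81 5F 42 4F.
Read back as little-endian, the first byte is least significant, giving 0x4F425F81D8EA5A13.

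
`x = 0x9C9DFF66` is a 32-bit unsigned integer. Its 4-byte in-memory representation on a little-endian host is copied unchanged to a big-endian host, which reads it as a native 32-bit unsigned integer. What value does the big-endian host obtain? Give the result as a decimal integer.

1728028060

Stored little-endian, the bytes at ascending addresses are 66 FF 9D 9C.
Read back as big-endian, the last byte is least significant, giving 0x66FF9D9C.
0x66FF9D9C = 1728028060.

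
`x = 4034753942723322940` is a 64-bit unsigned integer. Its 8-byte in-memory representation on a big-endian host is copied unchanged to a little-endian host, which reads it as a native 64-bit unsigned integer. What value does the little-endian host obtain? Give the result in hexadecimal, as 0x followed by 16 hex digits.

0x3C6421785553FE37

4034753942723322940 in 64-bit hexadecimal is 0x37FE53557821643C.
Stored big-endian, the bytes at ascending addresses are 37 FE 53 55 78 21 64 3C.
Read back as little-endian, the first byte is least significant, giving 0x3C6421785553FE37.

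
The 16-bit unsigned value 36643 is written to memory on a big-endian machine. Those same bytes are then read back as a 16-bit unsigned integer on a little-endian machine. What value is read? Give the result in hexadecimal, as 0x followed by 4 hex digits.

36643 in 16-bit hexadecimal is 0x8F23.
Stored big-endian, the bytes at ascending addresses are 8F 23.
Read back as little-endian, the first byte is least significant, giving 0x238F.

0x238F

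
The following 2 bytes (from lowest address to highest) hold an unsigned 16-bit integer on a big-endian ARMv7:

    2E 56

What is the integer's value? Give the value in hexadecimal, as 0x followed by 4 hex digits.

In big-endian order the high byte comes first in memory.
The bytes are already most-significant first: 0x2E56.

0x2E56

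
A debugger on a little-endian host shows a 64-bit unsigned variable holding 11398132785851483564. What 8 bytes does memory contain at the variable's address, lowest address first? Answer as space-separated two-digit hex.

11398132785851483564 in hexadecimal, padded to 64 bits, is 0x9E2E4D60FB6945AC.
Split into bytes (most-significant first): 9E 2E 4D 60 FB 69 45 AC.
Little-endian: lowest address holds the least-significant byte.
So at ascending addresses the bytes are AC 45 69 FB 60 4D 2E 9E.

AC 45 69 FB 60 4D 2E 9E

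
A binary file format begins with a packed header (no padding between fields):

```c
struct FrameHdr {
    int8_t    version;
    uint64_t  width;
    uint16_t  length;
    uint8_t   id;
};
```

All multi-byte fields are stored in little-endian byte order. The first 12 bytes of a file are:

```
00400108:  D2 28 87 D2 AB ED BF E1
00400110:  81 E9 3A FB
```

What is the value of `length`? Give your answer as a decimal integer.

`length` follows `version` (1 B), `width` (8 B), so it starts at offset 1 + 8 = 9 and occupies 2 bytes.
Bytes at offsets 9..10: E9 3A.
Little-endian: lowest address holds the least-significant byte.
Reassemble most-significant byte first: 3A E9 → 0x3AE9.
0x3AE9 = 15081.

15081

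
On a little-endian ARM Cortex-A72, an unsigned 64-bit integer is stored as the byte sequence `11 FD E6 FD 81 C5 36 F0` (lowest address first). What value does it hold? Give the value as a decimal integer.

Little-endian: lowest address holds the least-significant byte.
Reassemble most-significant byte first: F0 36 C5 81 FD E6 FD 11 → 0xF036C581FDE6FD11.
0xF036C581FDE6FD11 = 17309239379946306833.

17309239379946306833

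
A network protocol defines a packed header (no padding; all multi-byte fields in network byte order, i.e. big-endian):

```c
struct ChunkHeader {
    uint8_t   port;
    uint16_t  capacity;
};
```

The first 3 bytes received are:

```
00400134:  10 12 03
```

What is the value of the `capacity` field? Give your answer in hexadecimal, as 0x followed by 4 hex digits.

`capacity` follows `port` (1 byte), so it starts at byte offset 1 and occupies 2 bytes.
Bytes at offsets 1..2: 12 03.
Big-endian: lowest address holds the most-significant byte.
The bytes are already most-significant first: 0x1203.

0x1203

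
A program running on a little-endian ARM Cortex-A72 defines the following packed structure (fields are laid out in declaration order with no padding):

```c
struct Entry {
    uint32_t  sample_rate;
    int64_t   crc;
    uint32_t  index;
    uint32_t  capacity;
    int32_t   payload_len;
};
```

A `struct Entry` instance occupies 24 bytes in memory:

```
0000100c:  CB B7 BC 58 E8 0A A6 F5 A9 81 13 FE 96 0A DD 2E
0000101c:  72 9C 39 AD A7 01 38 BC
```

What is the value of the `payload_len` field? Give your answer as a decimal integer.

-1137180249

`payload_len` follows `sample_rate` (4 B), `crc` (8 B), `index` (4 B), `capacity` (4 B), so it starts at offset 4 + 8 + 4 + 4 = 20 and occupies 4 bytes.
Bytes at offsets 20..23: A7 01 38 BC.
In little-endian order the low byte comes first in memory.
Reassemble most-significant byte first: BC 38 01 A7 → 0xBC3801A7.
Top bit is set, so as a signed 32-bit value this is 0xBC3801A7 − 2^32 = -1137180249.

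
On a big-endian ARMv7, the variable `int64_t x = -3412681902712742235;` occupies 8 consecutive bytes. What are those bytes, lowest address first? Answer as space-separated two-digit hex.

Two's complement of -3412681902712742235 in 64 bits: 3412681902712742235 = 0x2F5C481BFE98E15B; invert → 0xD0A3B7E401671EA4; add 1 → 0xD0A3B7E401671EA5.
Split into bytes (most-significant first): D0 A3 B7 E4 01 67 1E A5.
Big-endian stores the most-significant byte at the lowest address.
So the memory order matches the most-significant-first order: D0 A3 B7 E4 01 67 1E A5.

D0 A3 B7 E4 01 67 1E A5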